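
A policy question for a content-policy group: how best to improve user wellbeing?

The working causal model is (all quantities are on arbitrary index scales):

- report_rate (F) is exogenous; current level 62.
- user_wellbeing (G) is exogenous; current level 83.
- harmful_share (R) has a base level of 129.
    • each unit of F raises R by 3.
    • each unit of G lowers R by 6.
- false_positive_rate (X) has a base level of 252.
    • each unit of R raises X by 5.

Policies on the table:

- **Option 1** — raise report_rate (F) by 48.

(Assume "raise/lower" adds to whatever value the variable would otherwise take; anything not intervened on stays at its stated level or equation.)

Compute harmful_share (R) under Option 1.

Option 1 (F + 48):
  F = 62 + 48 = 110
  G = 83
  R = 129 + 3·110 − 6·83 = -39

-39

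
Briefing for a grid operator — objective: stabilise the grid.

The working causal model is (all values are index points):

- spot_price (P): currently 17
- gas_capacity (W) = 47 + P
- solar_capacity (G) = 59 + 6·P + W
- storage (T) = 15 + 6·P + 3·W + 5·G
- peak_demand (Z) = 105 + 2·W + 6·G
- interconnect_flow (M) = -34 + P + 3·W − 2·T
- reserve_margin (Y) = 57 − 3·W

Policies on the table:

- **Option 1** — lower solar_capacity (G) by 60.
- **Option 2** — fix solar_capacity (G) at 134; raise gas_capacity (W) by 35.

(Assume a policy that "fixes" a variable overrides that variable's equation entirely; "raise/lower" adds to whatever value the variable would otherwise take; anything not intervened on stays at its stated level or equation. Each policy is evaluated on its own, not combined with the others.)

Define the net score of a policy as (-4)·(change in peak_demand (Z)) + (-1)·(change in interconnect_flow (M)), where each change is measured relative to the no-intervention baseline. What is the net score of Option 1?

840

Baseline:
  P = 17
  W = 47 + 17 = 64
  G = 59 + 6·17 + 64 = 225
  T = 15 + 6·17 + 3·64 + 5·225 = 1434
  Z = 105 + 2·64 + 6·225 = 1583
  M = -34 + 17 + 3·64 − 2·1434 = -2693
Option 1 (G − 60):
  P = 17
  W = 47 + 17 = 64
  G = 59 + 6·17 + 64 (−60 from intervention) = 165
  T = 15 + 6·17 + 3·64 + 5·165 = 1134
  Z = 105 + 2·64 + 6·165 = 1223
  M = -34 + 17 + 3·64 − 2·1134 = -2093
ΔZ = 1223 − 1583 = -360; ΔM = -2093 − (-2693) = 600
Score = (-4)·(-360) + (-1)·600 = 840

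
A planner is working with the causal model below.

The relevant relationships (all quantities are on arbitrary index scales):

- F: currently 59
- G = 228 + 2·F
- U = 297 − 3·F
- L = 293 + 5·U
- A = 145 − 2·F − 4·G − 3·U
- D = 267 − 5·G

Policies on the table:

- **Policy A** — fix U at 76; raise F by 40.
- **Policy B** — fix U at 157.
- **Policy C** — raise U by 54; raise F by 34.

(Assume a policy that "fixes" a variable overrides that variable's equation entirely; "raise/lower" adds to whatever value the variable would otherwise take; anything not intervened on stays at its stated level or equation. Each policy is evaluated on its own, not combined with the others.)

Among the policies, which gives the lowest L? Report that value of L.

653

Policy A (U := 76, F + 40):
  F = 59 + 40 = 99
  U = 76
  L = 293 + 5·76 = 673
Policy B (U := 157):
  F = 59
  U = 157
  L = 293 + 5·157 = 1078
Policy C (U + 54, F + 34):
  F = 59 + 34 = 93
  U = 297 − 3·93 (+54 from intervention) = 72
  L = 293 + 5·72 = 653
Comparing — Policy A: L=673, Policy B: L=1078, Policy C: L=653. Lowest is 653 (Policy C).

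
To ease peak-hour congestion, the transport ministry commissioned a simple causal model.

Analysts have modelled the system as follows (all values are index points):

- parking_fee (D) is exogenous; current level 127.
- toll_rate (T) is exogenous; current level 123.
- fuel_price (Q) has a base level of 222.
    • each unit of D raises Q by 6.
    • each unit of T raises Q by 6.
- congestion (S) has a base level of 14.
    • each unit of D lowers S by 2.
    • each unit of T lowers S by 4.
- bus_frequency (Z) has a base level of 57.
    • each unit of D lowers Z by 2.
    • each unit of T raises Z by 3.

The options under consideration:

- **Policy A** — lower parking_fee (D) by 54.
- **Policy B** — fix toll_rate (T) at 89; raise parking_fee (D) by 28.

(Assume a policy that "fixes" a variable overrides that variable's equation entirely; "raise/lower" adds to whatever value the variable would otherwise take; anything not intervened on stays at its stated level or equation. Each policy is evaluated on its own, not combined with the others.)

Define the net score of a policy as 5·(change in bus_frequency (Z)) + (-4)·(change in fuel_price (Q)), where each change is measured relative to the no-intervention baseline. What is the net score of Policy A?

1836

Baseline:
  D = 127
  T = 123
  Q = 222 + 6·127 + 6·123 = 1722
  Z = 57 − 2·127 + 3·123 = 172
Policy A (D − 54):
  D = 127 − 54 = 73
  T = 123
  Q = 222 + 6·73 + 6·123 = 1398
  Z = 57 − 2·73 + 3·123 = 280
ΔZ = 280 − 172 = 108; ΔQ = 1398 − 1722 = -324
Score = 5·108 + (-4)·(-324) = 1836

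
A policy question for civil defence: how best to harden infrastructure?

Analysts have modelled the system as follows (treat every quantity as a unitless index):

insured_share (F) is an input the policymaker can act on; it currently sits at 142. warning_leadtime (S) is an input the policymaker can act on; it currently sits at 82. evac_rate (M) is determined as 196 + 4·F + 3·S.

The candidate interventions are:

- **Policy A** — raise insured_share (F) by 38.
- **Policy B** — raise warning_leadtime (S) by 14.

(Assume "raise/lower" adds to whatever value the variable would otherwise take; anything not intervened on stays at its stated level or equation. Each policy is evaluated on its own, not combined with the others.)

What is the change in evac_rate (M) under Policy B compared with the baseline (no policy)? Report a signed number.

42

Baseline:
  F = 142
  S = 82
  M = 196 + 4·142 + 3·82 = 1010
Policy B (S + 14):
  F = 142
  S = 82 + 14 = 96
  M = 196 + 4·142 + 3·96 = 1052
Change in M: 1052 − 1010 = 42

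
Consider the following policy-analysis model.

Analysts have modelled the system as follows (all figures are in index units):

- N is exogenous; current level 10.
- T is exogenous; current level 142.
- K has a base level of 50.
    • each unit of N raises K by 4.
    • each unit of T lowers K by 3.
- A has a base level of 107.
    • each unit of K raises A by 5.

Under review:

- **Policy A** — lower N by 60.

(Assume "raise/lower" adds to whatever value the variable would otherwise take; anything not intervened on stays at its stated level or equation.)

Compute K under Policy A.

Policy A (N − 60):
  N = 10 − 60 = -50
  T = 142
  K = 50 + 4·(-50) − 3·142 = -576

-576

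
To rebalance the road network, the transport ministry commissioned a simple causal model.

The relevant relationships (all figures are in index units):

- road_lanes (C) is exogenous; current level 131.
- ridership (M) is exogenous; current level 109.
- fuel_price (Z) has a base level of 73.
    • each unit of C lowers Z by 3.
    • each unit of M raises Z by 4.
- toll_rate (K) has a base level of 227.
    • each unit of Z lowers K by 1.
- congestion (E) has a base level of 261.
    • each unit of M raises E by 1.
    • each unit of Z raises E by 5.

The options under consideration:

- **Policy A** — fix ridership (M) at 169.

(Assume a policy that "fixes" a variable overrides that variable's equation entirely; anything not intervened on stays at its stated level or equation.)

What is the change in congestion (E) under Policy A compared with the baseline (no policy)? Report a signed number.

1260

Baseline:
  C = 131
  M = 109
  Z = 73 − 3·131 + 4·109 = 116
  E = 261 + 109 + 5·116 = 950
Policy A (M := 169):
  C = 131
  M = 169
  Z = 73 − 3·131 + 4·169 = 356
  E = 261 + 169 + 5·356 = 2210
Change in E: 2210 − 950 = 1260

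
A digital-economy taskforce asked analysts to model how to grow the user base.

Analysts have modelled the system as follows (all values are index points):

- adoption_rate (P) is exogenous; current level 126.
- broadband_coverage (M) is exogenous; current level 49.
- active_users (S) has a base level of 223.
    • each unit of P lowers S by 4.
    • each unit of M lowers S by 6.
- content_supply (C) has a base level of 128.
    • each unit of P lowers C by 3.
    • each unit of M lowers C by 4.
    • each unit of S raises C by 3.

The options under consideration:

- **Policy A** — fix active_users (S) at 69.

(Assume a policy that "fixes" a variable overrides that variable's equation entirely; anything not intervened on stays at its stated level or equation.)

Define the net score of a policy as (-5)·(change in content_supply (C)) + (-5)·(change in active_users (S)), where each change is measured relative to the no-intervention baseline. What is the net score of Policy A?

Baseline:
  P = 126
  M = 49
  S = 223 − 4·126 − 6·49 = -575
  C = 128 − 3·126 − 4·49 + 3·(-575) = -2171
Policy A (S := 69):
  P = 126
  M = 49
  S = 69
  C = 128 − 3·126 − 4·49 + 3·69 = -239
ΔC = -239 − (-2171) = 1932; ΔS = 69 − (-575) = 644
Score = (-5)·1932 + (-5)·644 = -12880

-12880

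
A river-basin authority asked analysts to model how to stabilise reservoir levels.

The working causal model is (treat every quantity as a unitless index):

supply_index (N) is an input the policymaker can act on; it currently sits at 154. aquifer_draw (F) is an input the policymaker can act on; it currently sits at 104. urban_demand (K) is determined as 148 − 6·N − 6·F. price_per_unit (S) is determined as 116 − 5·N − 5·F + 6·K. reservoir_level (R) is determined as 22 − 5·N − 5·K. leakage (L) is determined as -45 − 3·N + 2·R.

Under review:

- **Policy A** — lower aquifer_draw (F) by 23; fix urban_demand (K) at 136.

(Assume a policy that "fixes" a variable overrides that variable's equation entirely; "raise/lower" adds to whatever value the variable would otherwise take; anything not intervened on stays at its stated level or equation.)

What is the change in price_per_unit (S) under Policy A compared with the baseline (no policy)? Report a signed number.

Baseline:
  N = 154
  F = 104
  K = 148 − 6·154 − 6·104 = -1400
  S = 116 − 5·154 − 5·104 + 6·(-1400) = -9574
Policy A (F − 23, K := 136):
  N = 154
  F = 104 − 23 = 81
  K = 136
  S = 116 − 5·154 − 5·81 + 6·136 = -243
Change in S: -243 − (-9574) = 9331

9331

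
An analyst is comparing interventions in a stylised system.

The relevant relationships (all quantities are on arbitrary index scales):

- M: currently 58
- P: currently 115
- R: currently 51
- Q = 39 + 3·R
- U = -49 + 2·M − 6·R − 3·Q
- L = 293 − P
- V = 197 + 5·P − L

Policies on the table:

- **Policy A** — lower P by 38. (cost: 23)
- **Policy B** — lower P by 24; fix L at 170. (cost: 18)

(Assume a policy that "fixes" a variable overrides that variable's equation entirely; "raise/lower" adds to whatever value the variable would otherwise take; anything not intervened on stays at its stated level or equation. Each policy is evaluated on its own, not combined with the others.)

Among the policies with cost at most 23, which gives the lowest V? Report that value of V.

Policy A (P − 38):
  P = 115 − 38 = 77
  L = 293 − 77 = 216
  V = 197 + 5·77 − 216 = 366
Policy B (P − 24, L := 170):
  P = 115 − 24 = 91
  L = 170
  V = 197 + 5·91 − 170 = 482
Comparing — Policy A: V=366, Policy B: V=482. Lowest is 366 (Policy A).

366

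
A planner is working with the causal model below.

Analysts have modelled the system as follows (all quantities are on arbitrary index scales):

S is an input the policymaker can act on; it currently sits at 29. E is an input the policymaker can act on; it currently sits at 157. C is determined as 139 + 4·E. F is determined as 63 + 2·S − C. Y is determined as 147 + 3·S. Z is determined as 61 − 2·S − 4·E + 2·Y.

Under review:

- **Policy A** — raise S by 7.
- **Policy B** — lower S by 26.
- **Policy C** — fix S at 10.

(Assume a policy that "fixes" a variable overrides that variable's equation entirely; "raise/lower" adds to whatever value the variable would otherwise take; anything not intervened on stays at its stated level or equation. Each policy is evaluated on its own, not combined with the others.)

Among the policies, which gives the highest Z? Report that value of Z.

Policy A (S + 7):
  S = 29 + 7 = 36
  E = 157
  Y = 147 + 3·36 = 255
  Z = 61 − 2·36 − 4·157 + 2·255 = -129
Policy B (S − 26):
  S = 29 − 26 = 3
  E = 157
  Y = 147 + 3·3 = 156
  Z = 61 − 2·3 − 4·157 + 2·156 = -261
Policy C (S := 10):
  S = 10
  E = 157
  Y = 147 + 3·10 = 177
  Z = 61 − 2·10 − 4·157 + 2·177 = -233
Comparing — Policy A: Z=-129, Policy B: Z=-261, Policy C: Z=-233. Highest is -129 (Policy A).

-129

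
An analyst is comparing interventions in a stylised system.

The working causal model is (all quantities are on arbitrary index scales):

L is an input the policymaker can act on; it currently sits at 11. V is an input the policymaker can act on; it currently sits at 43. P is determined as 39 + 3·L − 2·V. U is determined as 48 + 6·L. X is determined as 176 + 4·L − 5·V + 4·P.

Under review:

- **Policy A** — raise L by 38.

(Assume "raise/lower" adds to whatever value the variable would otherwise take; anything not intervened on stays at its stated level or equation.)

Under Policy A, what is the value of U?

Policy A (L + 38):
  L = 11 + 38 = 49
  U = 48 + 6·49 = 342

342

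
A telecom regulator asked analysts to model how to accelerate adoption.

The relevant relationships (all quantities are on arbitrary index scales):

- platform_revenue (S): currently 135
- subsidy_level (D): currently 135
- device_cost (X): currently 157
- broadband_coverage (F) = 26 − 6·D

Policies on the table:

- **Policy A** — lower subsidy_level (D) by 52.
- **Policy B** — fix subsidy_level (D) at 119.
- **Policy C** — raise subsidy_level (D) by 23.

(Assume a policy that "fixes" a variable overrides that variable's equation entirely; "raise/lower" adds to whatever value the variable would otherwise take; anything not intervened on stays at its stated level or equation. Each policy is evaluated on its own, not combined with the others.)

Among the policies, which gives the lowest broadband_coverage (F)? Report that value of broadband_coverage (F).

Policy A (D − 52):
  D = 135 − 52 = 83
  F = 26 − 6·83 = -472
Policy B (D := 119):
  D = 119
  F = 26 − 6·119 = -688
Policy C (D + 23):
  D = 135 + 23 = 158
  F = 26 − 6·158 = -922
Comparing — Policy A: F=-472, Policy B: F=-688, Policy C: F=-922. Lowest is -922 (Policy C).

-922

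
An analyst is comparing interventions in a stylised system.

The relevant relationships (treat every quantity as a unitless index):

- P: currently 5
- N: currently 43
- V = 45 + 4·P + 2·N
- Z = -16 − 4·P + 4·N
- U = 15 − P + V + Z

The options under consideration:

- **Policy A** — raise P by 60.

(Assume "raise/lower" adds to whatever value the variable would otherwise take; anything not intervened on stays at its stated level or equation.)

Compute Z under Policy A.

-104

Policy A (P + 60):
  P = 5 + 60 = 65
  N = 43
  Z = -16 − 4·65 + 4·43 = -104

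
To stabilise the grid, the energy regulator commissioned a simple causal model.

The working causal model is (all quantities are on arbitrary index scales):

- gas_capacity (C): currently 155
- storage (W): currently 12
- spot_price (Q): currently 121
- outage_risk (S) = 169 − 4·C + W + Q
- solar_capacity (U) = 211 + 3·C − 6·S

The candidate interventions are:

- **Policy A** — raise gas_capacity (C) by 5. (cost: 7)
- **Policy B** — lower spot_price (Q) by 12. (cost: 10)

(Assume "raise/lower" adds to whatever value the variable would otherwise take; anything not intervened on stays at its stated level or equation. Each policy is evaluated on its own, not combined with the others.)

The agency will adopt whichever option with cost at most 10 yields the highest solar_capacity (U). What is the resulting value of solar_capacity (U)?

2719

Policy A (C + 5):
  C = 155 + 5 = 160
  W = 12
  Q = 121
  S = 169 − 4·160 + 12 + 121 = -338
  U = 211 + 3·160 − 6·(-338) = 2719
Policy B (Q − 12):
  C = 155
  W = 12
  Q = 121 − 12 = 109
  S = 169 − 4·155 + 12 + 109 = -330
  U = 211 + 3·155 − 6·(-330) = 2656
Comparing — Policy A: U=2719, Policy B: U=2656. Highest is 2719 (Policy A).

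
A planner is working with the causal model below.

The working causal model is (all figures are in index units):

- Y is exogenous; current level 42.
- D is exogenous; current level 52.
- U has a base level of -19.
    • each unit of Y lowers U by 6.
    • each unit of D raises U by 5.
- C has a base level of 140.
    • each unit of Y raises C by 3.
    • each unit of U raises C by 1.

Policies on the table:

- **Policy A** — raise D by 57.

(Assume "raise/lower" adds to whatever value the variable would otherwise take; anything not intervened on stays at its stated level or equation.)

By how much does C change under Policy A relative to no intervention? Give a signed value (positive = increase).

Baseline:
  Y = 42
  D = 52
  U = -19 − 6·42 + 5·52 = -11
  C = 140 + 3·42 + (-11) = 255
Policy A (D + 57):
  Y = 42
  D = 52 + 57 = 109
  U = -19 − 6·42 + 5·109 = 274
  C = 140 + 3·42 + 274 = 540
Change in C: 540 − 255 = 285

285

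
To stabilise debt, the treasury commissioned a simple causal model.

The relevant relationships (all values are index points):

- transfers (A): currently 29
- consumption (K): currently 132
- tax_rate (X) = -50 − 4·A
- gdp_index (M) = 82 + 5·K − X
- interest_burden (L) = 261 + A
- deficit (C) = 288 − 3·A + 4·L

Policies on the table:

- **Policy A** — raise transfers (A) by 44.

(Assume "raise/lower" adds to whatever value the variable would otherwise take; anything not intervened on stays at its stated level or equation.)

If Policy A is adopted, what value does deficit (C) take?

1405

Policy A (A + 44):
  A = 29 + 44 = 73
  L = 261 + 73 = 334
  C = 288 − 3·73 + 4·334 = 1405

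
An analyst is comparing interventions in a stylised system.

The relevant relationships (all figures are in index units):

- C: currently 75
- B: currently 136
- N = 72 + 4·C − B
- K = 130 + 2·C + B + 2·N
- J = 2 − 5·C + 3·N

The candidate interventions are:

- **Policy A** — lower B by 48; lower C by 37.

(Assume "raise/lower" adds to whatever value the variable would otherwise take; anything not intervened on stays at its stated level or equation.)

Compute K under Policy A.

Policy A (B − 48, C − 37):
  C = 75 − 37 = 38
  B = 136 − 48 = 88
  N = 72 + 4·38 − 88 = 136
  K = 130 + 2·38 + 88 + 2·136 = 566

566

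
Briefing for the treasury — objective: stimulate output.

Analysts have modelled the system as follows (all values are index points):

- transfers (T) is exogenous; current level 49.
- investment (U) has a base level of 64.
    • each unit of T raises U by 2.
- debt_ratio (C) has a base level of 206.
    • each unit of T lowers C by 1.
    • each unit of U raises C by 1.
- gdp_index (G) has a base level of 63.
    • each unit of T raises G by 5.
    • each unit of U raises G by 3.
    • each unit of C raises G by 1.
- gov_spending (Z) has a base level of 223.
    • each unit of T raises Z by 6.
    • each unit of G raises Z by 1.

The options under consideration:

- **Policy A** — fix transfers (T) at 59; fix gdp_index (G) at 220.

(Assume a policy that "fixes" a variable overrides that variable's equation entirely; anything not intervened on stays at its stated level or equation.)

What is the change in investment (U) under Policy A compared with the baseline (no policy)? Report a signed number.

20

Baseline:
  T = 49
  U = 64 + 2·49 = 162
Policy A (T := 59, G := 220):
  T = 59
  U = 64 + 2·59 = 182
Change in U: 182 − 162 = 20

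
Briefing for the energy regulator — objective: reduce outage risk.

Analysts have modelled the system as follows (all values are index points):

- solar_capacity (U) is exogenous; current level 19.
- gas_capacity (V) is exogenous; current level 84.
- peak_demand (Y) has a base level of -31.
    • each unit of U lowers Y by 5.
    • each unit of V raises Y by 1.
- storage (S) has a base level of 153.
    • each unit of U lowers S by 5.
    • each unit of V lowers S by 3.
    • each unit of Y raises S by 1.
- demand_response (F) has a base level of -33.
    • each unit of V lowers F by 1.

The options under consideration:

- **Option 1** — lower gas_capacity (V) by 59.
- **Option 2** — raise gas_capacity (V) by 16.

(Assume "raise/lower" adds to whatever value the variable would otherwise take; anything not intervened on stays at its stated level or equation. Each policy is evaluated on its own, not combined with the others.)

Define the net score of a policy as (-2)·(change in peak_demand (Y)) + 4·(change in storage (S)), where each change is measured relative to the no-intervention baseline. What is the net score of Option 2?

Baseline:
  U = 19
  V = 84
  Y = -31 − 5·19 + 84 = -42
  S = 153 − 5·19 − 3·84 + (-42) = -236
Option 2 (V + 16):
  U = 19
  V = 84 + 16 = 100
  Y = -31 − 5·19 + 100 = -26
  S = 153 − 5·19 − 3·100 + (-26) = -268
ΔY = -26 − (-42) = 16; ΔS = -268 − (-236) = -32
Score = (-2)·16 + 4·(-32) = -160

-160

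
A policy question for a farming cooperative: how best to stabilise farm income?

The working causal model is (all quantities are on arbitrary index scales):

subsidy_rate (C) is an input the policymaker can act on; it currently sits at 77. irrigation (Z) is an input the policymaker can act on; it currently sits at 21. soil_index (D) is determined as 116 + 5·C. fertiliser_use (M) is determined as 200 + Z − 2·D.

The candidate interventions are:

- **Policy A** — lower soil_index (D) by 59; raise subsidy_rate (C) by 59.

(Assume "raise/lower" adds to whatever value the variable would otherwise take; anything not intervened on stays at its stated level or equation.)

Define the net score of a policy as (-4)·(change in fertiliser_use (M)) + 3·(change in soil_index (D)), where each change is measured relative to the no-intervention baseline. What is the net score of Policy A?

2596

Baseline:
  C = 77
  Z = 21
  D = 116 + 5·77 = 501
  M = 200 + 21 − 2·501 = -781
Policy A (D − 59, C + 59):
  C = 77 + 59 = 136
  Z = 21
  D = 116 + 5·136 (−59 from intervention) = 737
  M = 200 + 21 − 2·737 = -1253
ΔM = -1253 − (-781) = -472; ΔD = 737 − 501 = 236
Score = (-4)·(-472) + 3·236 = 2596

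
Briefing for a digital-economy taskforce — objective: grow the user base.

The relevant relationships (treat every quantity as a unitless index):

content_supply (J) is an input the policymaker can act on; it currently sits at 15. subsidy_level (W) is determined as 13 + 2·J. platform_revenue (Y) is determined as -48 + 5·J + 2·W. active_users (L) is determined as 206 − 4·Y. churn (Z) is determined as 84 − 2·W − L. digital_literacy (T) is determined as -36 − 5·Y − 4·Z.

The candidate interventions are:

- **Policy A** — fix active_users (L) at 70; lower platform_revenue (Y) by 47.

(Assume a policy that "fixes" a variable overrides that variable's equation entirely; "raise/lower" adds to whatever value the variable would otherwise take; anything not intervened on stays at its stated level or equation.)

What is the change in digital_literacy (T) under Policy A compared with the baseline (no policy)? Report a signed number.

Baseline:
  J = 15
  W = 13 + 2·15 = 43
  Y = -48 + 5·15 + 2·43 = 113
  L = 206 − 4·113 = -246
  Z = 84 − 2·43 − (-246) = 244
  T = -36 − 5·113 − 4·244 = -1577
Policy A (L := 70, Y − 47):
  J = 15
  W = 13 + 2·15 = 43
  Y = -48 + 5·15 + 2·43 (−47 from intervention) = 66
  L = 70
  Z = 84 − 2·43 − 70 = -72
  T = -36 − 5·66 − 4·(-72) = -78
Change in T: -78 − (-1577) = 1499

1499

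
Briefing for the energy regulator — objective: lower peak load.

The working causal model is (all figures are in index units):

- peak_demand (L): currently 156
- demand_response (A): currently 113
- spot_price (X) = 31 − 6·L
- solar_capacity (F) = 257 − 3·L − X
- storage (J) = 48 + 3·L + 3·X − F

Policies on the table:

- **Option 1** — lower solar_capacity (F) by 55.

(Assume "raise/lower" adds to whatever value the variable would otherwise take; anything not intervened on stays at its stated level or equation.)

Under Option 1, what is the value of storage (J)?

-2838

Option 1 (F − 55):
  L = 156
  X = 31 − 6·156 = -905
  F = 257 − 3·156 − (-905) (−55 from intervention) = 639
  J = 48 + 3·156 + 3·(-905) − 639 = -2838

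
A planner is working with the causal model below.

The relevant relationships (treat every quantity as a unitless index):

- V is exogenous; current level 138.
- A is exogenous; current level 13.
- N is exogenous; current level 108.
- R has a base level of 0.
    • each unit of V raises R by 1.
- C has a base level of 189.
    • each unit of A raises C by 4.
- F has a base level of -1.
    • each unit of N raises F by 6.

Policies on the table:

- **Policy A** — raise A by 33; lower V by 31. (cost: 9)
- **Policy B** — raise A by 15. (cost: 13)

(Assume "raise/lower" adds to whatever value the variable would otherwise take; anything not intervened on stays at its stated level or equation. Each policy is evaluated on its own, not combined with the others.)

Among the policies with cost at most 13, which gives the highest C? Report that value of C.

373

Policy A (A + 33, V − 31):
  A = 13 + 33 = 46
  C = 189 + 4·46 = 373
Policy B (A + 15):
  A = 13 + 15 = 28
  C = 189 + 4·28 = 301
Comparing — Policy A: C=373, Policy B: C=301. Highest is 373 (Policy A).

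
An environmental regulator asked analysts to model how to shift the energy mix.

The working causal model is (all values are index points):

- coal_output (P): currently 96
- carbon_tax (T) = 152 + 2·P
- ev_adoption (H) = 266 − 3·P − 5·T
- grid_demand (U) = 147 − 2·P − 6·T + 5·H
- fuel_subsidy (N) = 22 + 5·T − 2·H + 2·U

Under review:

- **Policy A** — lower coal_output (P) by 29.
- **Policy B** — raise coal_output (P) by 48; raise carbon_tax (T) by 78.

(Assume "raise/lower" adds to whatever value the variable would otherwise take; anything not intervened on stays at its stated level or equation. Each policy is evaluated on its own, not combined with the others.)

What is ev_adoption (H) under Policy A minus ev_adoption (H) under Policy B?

Policy A (P − 29):
  P = 96 − 29 = 67
  T = 152 + 2·67 = 286
  H = 266 − 3·67 − 5·286 = -1365
Policy B (P + 48, T + 78):
  P = 96 + 48 = 144
  T = 152 + 2·144 (+78 from intervention) = 518
  H = 266 − 3·144 − 5·518 = -2756
H: -1365 − (-2756) = 1391

1391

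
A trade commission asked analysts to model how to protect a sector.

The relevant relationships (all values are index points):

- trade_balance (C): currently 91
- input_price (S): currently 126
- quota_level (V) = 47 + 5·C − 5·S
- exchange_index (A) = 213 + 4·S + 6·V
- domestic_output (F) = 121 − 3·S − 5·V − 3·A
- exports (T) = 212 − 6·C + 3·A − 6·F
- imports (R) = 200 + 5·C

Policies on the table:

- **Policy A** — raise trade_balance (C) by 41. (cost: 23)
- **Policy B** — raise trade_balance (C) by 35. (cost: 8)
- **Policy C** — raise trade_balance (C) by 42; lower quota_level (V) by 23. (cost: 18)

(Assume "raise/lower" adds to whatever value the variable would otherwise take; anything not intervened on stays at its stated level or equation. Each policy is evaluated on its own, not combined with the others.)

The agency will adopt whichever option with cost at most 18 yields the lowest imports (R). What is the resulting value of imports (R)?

830

Policy B (C + 35):
  C = 91 + 35 = 126
  R = 200 + 5·126 = 830
Policy C (C + 42, V − 23):
  C = 91 + 42 = 133
  R = 200 + 5·133 = 865
Comparing — Policy B: R=830, Policy C: R=865. Lowest is 830 (Policy B).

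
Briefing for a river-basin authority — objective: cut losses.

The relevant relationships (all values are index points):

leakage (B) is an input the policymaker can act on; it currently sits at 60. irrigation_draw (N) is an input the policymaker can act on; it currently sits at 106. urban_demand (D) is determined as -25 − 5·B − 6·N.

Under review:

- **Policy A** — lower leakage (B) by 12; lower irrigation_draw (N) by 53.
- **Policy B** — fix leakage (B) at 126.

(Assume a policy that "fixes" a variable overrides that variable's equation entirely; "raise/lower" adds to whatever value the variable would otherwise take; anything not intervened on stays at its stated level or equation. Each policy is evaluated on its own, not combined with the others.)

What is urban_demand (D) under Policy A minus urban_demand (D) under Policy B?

Policy A (B − 12, N − 53):
  B = 60 − 12 = 48
  N = 106 − 53 = 53
  D = -25 − 5·48 − 6·53 = -583
Policy B (B := 126):
  B = 126
  N = 106
  D = -25 − 5·126 − 6·106 = -1291
D: -583 − (-1291) = 708

708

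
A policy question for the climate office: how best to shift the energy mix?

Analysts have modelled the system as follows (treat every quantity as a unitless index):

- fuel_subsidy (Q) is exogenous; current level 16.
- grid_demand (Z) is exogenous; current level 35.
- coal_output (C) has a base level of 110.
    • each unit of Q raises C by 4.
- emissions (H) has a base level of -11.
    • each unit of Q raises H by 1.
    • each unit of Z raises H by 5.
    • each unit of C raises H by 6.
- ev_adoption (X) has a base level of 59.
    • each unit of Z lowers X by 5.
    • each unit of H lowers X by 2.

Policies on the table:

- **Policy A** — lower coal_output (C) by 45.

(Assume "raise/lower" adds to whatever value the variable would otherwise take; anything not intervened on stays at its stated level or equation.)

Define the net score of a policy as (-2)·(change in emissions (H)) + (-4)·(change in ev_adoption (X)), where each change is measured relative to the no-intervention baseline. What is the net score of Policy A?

-1620

Baseline:
  Q = 16
  Z = 35
  C = 110 + 4·16 = 174
  H = -11 + 16 + 5·35 + 6·174 = 1224
  X = 59 − 5·35 − 2·1224 = -2564
Policy A (C − 45):
  Q = 16
  Z = 35
  C = 110 + 4·16 (−45 from intervention) = 129
  H = -11 + 16 + 5·35 + 6·129 = 954
  X = 59 − 5·35 − 2·954 = -2024
ΔH = 954 − 1224 = -270; ΔX = -2024 − (-2564) = 540
Score = (-2)·(-270) + (-4)·540 = -1620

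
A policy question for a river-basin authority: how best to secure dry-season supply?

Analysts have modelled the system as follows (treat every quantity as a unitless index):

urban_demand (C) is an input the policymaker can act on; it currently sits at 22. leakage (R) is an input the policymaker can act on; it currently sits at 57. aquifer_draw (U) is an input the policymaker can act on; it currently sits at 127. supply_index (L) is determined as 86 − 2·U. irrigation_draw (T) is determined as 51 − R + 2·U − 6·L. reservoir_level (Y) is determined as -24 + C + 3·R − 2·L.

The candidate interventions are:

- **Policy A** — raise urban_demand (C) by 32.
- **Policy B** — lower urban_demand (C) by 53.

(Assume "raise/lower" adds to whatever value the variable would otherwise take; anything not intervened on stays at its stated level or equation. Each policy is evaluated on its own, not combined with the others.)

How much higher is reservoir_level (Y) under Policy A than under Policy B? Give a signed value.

Policy A (C + 32):
  C = 22 + 32 = 54
  R = 57
  U = 127
  L = 86 − 2·127 = -168
  Y = -24 + 54 + 3·57 − 2·(-168) = 537
Policy B (C − 53):
  C = 22 − 53 = -31
  R = 57
  U = 127
  L = 86 − 2·127 = -168
  Y = -24 + (-31) + 3·57 − 2·(-168) = 452
Y: 537 − 452 = 85

85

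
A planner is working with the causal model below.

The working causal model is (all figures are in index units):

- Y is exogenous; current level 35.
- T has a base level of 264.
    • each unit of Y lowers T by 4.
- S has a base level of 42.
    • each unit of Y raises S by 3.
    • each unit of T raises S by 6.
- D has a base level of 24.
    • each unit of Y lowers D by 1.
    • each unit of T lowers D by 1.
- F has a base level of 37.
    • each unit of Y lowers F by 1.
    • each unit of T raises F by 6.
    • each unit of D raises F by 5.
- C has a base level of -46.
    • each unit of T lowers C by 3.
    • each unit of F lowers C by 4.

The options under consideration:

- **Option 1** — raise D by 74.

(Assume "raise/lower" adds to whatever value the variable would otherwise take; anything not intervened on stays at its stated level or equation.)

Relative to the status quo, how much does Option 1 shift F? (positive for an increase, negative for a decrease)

Baseline:
  Y = 35
  T = 264 − 4·35 = 124
  D = 24 − 35 − 124 = -135
  F = 37 − 35 + 6·124 + 5·(-135) = 71
Option 1 (D + 74):
  Y = 35
  T = 264 − 4·35 = 124
  D = 24 − 35 − 124 (+74 from intervention) = -61
  F = 37 − 35 + 6·124 + 5·(-61) = 441
Change in F: 441 − 71 = 370

370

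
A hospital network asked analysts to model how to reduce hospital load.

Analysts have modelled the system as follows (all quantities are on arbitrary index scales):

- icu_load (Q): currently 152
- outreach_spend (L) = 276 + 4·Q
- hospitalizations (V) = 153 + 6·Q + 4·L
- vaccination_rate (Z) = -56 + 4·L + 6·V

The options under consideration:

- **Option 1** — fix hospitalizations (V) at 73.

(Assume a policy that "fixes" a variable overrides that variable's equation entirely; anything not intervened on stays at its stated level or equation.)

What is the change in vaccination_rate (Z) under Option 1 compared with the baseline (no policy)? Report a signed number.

Baseline:
  Q = 152
  L = 276 + 4·152 = 884
  V = 153 + 6·152 + 4·884 = 4601
  Z = -56 + 4·884 + 6·4601 = 31086
Option 1 (V := 73):
  Q = 152
  L = 276 + 4·152 = 884
  V = 73
  Z = -56 + 4·884 + 6·73 = 3918
Change in Z: 3918 − 31086 = -27168

-27168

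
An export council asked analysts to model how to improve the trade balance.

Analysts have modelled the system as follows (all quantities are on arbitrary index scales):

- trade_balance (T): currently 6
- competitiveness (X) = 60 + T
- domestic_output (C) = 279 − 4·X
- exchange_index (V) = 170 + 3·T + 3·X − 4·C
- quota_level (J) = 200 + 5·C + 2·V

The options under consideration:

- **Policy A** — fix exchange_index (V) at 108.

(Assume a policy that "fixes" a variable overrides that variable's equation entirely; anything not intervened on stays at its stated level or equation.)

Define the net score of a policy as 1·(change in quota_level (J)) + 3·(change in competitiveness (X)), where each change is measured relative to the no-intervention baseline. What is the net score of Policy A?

Baseline:
  T = 6
  X = 60 + 6 = 66
  C = 279 − 4·66 = 15
  V = 170 + 3·6 + 3·66 − 4·15 = 326
  J = 200 + 5·15 + 2·326 = 927
Policy A (V := 108):
  T = 6
  X = 60 + 6 = 66
  C = 279 − 4·66 = 15
  V = 108
  J = 200 + 5·15 + 2·108 = 491
ΔJ = 491 − 927 = -436; ΔX = 66 − 66 = 0
Score = 1·(-436) + 3·0 = -436

-436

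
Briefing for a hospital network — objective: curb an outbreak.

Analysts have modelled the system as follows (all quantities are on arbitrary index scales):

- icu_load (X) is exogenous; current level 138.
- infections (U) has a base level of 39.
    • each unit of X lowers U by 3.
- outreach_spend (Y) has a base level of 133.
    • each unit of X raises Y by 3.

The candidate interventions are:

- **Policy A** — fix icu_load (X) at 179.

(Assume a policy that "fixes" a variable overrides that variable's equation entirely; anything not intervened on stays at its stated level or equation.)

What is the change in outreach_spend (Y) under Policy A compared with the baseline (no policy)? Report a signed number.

Baseline:
  X = 138
  Y = 133 + 3·138 = 547
Policy A (X := 179):
  X = 179
  Y = 133 + 3·179 = 670
Change in Y: 670 − 547 = 123

123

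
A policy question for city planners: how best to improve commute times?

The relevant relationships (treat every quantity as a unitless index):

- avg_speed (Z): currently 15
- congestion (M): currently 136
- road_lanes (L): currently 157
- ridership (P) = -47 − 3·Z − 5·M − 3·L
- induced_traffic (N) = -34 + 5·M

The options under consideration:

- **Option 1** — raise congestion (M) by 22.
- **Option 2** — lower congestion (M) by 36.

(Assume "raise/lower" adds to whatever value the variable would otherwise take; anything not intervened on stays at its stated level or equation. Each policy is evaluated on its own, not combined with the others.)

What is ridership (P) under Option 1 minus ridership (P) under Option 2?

Option 1 (M + 22):
  Z = 15
  M = 136 + 22 = 158
  L = 157
  P = -47 − 3·15 − 5·158 − 3·157 = -1353
Option 2 (M − 36):
  Z = 15
  M = 136 − 36 = 100
  L = 157
  P = -47 − 3·15 − 5·100 − 3·157 = -1063
P: -1353 − (-1063) = -290

-290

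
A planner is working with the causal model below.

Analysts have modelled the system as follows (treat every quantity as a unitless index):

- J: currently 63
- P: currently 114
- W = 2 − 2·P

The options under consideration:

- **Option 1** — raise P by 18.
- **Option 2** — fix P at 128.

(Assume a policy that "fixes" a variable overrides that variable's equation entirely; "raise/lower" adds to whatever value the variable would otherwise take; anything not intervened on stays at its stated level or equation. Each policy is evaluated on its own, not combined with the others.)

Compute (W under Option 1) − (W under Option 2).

-8

Option 1 (P + 18):
  P = 114 + 18 = 132
  W = 2 − 2·132 = -262
Option 2 (P := 128):
  P = 128
  W = 2 − 2·128 = -254
W: -262 − (-254) = -8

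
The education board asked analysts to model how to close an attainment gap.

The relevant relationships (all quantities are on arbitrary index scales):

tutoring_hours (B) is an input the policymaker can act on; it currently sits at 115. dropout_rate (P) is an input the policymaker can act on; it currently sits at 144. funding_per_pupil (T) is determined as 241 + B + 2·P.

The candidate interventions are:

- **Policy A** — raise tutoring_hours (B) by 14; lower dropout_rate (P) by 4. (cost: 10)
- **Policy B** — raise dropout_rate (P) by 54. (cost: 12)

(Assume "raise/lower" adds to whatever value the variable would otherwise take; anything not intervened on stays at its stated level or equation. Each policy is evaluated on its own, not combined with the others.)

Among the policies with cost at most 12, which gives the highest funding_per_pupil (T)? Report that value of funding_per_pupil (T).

752

Policy A (B + 14, P − 4):
  B = 115 + 14 = 129
  P = 144 − 4 = 140
  T = 241 + 129 + 2·140 = 650
Policy B (P + 54):
  B = 115
  P = 144 + 54 = 198
  T = 241 + 115 + 2·198 = 752
Comparing — Policy A: T=650, Policy B: T=752. Highest is 752 (Policy B).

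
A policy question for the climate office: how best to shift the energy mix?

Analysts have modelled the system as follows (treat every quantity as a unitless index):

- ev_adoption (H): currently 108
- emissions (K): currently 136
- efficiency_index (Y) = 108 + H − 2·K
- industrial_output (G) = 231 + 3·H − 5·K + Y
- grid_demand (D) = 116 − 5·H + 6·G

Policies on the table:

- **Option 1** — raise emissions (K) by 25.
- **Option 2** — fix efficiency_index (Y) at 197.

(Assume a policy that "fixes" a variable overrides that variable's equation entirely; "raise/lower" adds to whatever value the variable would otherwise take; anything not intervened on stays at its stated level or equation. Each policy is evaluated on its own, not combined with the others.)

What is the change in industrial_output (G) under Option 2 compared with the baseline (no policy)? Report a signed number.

253

Baseline:
  H = 108
  K = 136
  Y = 108 + 108 − 2·136 = -56
  G = 231 + 3·108 − 5·136 + (-56) = -181
Option 2 (Y := 197):
  H = 108
  K = 136
  Y = 197
  G = 231 + 3·108 − 5·136 + 197 = 72
Change in G: 72 − (-181) = 253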